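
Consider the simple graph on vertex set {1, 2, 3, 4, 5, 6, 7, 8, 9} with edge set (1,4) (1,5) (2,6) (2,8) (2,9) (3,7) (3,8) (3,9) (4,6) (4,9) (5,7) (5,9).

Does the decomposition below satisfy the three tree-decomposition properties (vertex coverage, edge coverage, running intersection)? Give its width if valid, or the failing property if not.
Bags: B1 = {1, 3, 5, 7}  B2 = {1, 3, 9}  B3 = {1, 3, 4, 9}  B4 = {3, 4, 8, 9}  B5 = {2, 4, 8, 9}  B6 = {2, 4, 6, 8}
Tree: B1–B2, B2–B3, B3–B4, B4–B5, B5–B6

No — edge (5,9) lies in no bag.

A tree decomposition must satisfy three properties: every vertex lies in some bag; for every edge, both endpoints lie together in some bag; and for every vertex, the bags containing it form a connected subtree. Here edge (5,9) lies in no bag, so the decomposition is invalid.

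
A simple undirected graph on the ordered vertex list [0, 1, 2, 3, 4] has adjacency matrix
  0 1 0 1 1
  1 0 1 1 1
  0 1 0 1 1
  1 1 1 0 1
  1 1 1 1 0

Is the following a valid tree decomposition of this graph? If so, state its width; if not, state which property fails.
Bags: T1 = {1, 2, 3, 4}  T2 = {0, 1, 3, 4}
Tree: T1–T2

Yes; width 3.

Checking the three conditions: (i) the bags cover all of {0, 1, 2, 3, 4}; (ii) for each edge, some bag contains both endpoints; (iii) the bags containing any fixed vertex form a subtree. All hold, so the decomposition is valid with width 4 − 1 = 3.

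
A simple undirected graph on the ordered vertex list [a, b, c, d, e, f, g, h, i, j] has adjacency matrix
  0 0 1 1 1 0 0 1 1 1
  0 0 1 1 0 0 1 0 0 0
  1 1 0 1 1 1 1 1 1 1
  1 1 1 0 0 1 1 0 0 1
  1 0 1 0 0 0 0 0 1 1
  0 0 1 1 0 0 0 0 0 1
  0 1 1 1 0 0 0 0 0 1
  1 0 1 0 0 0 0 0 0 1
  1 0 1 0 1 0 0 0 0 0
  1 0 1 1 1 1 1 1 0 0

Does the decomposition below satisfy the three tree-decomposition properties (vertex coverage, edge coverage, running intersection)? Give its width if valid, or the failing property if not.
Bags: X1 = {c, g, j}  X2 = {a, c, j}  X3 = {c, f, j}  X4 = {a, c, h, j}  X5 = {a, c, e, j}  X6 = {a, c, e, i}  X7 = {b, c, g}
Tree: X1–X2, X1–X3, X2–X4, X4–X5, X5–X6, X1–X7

No — vertex d appears in no bag.

A tree decomposition must satisfy three properties: every vertex lies in some bag; for every edge, both endpoints lie together in some bag; and for every vertex, the bags containing it form a connected subtree. Here vertex d appears in no bag, so the decomposition is invalid.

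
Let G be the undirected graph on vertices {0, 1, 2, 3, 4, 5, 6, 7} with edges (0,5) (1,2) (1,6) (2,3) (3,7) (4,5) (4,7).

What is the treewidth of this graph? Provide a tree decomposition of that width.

The largest bag has 2 vertices, giving width 1; this decomposition certifies tw(G) ≤ 1. G has an edge, so its treewidth is at least 1. The upper and lower bounds meet at 1, so that is the treewidth.

Treewidth 1.
Bags: B1 = {0, 5}  B2 = {4, 5}  B3 = {4, 7}  B4 = {3, 7}  B5 = {2, 3}  B6 = {1, 2}  B7 = {1, 6}
Tree: B1–B2, B2–B3, B3–B4, B4–B5, B5–B6, B6–B7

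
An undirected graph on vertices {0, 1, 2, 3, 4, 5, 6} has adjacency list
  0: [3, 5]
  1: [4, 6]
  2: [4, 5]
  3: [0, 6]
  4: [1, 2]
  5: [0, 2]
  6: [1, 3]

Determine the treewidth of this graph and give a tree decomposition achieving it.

Each bag holds 3 vertices, so the decomposition has width 2, which upper-bounds the treewidth. The edges 0–5–2–4–1–6–3–0 form a cycle, so G is not a tree and its treewidth is at least 2. Hence tw(G) = 2 exactly.

Treewidth 2.
One optimal decomposition is:
Bags: B1 = {0, 2, 5}  B2 = {0, 2, 4}  B3 = {0, 1, 4}  B4 = {0, 1, 6}  B5 = {0, 3, 6}
Tree: B1–B2, B2–B3, B3–B4, B4–B5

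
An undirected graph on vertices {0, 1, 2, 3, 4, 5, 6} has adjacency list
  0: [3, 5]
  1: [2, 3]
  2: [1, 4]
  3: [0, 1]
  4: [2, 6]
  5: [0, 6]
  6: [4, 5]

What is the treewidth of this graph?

A width-2 tree decomposition is:
Bags: B1 = {1, 2, 3}  B2 = {0, 2, 3}  B3 = {0, 2, 5}  B4 = {2, 5, 6}  B5 = {2, 4, 6}
Tree: B1–B2, B2–B3, B3–B4, B4–B5
Every bag has size at most 3, so the width is 3 − 1 = 2 and tw(G) ≤ 2. For the lower bound, G contains the cycle 2–1–3–0–5–6–4–2, so G is not a forest; only forests have treewidth ≤ 1, hence tw(G) ≥ 2. The upper and lower bounds meet at 2, so that is the treewidth.

2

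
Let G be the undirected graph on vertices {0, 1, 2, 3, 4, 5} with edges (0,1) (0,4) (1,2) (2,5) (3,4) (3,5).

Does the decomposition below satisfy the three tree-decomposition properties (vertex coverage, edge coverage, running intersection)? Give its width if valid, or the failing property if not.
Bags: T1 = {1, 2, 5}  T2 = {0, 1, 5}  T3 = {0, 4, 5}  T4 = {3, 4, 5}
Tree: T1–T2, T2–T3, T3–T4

Checking the three conditions: (i) the bags cover all of {0, 1, 2, 3, 4, 5}; (ii) for each edge, some bag contains both endpoints; (iii) the bags containing any fixed vertex form a subtree. All hold, so the decomposition is valid with width 3 − 1 = 2.

Yes; width 2.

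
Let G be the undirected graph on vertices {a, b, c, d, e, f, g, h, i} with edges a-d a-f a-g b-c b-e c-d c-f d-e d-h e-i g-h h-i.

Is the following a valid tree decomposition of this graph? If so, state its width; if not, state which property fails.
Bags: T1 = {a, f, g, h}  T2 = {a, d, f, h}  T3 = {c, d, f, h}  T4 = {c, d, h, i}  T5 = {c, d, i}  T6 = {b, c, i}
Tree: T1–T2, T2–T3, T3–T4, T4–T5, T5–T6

A tree decomposition must satisfy three properties: every vertex lies in some bag; for every edge, both endpoints lie together in some bag; and for every vertex, the bags containing it form a connected subtree. Here vertex e appears in no bag, so the decomposition is invalid.

No — vertex e appears in no bag.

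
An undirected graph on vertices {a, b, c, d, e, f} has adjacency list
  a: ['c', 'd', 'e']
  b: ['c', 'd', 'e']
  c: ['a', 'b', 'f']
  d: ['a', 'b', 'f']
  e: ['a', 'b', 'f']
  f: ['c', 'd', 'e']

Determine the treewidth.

3

A width-3 tree decomposition is:
Bags: B1 = {a, b, c, f}  B2 = {a, b, e, f}  B3 = {a, b, d, f}
Tree: B1–B2, B2–B3
The largest bag has 4 vertices, giving width 3; this decomposition certifies tw(G) ≤ 3. For the lower bound: the 4 vertex sets {b,c}, {a,e}, {f}, {d} are disjoint, each induces a connected subgraph, and every pair is joined by at least one edge of G. Contracting each set to a single vertex therefore yields K_{4} as a minor, and since treewidth is minor-monotone, tw(G) ≥ tw(K_{4}) = 3. Combining the bounds, tw(G) = 3.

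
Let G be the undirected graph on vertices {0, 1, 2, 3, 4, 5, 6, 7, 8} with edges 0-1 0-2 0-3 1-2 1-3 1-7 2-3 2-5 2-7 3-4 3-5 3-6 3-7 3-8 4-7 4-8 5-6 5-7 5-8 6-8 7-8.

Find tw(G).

A width-3 tree decomposition is:
Bags: B1 = {1, 2, 3, 7}  B2 = {2, 3, 5, 7}  B3 = {3, 5, 7, 8}  B4 = {3, 4, 7, 8}  B5 = {3, 5, 6, 8}  B6 = {0, 1, 2, 3}
Tree: B1–B2, B2–B3, B3–B4, B3–B5, B1–B6
Every bag has size at most 4, so the width is 4 − 1 = 3 and tw(G) ≤ 3. On the other hand G contains the 4-clique {0, 1, 2, 3}. A clique must lie in a single bag of any decomposition, so no decomposition can have width below 3. Combining the bounds, tw(G) = 3.

3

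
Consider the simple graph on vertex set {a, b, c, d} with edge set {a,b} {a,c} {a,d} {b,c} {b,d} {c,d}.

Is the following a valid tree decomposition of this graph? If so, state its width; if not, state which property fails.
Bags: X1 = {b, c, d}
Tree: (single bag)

No — vertex a appears in no bag.

A tree decomposition must satisfy three properties: every vertex lies in some bag; for every edge, both endpoints lie together in some bag; and for every vertex, the bags containing it form a connected subtree. Here vertex a appears in no bag, so the decomposition is invalid.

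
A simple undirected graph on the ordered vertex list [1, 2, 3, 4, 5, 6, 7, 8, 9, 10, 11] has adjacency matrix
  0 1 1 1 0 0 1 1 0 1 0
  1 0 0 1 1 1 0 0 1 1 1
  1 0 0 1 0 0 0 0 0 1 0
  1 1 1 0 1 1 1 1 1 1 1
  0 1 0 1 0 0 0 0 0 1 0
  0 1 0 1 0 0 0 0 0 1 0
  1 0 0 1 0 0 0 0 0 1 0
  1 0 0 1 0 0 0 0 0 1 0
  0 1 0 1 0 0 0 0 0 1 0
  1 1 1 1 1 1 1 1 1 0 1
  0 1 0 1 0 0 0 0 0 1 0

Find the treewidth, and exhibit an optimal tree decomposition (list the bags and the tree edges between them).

Treewidth 3.
Bags: B1 = {1, 2, 4, 10}  B2 = {2, 4, 5, 10}  B3 = {2, 4, 9, 10}  B4 = {2, 4, 10, 11}  B5 = {2, 4, 6, 10}  B6 = {1, 3, 4, 10}  B7 = {1, 4, 7, 10}  B8 = {1, 4, 8, 10}
Tree: B1–B2, B2–B3, B2–B4, B2–B5, B1–B6, B6–B7, B1–B8

The largest bag has 4 vertices, giving width 3; this decomposition certifies tw(G) ≤ 3. On the other hand G contains the 4-clique {1, 4, 8, 10}. A clique must lie in a single bag of any decomposition, so no decomposition can have width below 3. Hence tw(G) = 3 exactly.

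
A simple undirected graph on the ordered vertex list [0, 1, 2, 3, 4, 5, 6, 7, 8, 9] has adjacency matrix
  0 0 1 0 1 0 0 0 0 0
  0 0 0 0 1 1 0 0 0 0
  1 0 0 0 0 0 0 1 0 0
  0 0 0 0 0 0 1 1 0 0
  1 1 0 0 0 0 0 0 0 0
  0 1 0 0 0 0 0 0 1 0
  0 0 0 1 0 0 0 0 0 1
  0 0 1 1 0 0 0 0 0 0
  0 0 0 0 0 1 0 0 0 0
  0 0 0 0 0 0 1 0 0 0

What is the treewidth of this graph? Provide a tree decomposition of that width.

The largest bag has 2 vertices, giving width 1; this decomposition certifies tw(G) ≤ 1. Since G has at least one edge (e.g. 8–5), it is not an edgeless graph, so tw(G) ≥ 1. Combining the bounds, tw(G) = 1.

Treewidth 1.
One such decomposition:
Bags: B1 = {5, 8}  B2 = {1, 5}  B3 = {1, 4}  B4 = {0, 4}  B5 = {0, 2}  B6 = {2, 7}  B7 = {3, 7}  B8 = {3, 6}  B9 = {6, 9}
Tree: B1–B2, B2–B3, B3–B4, B4–B5, B5–B6, B6–B7, B7–B8, B8–B9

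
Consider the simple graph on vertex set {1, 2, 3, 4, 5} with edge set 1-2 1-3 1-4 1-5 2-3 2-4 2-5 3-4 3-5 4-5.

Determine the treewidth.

4

A width-4 tree decomposition is:
Bags: B1 = {1, 2, 3, 4, 5}
Tree: (single bag)
A single bag containing all 5 vertices is trivially a valid decomposition of width 4. For the lower bound, the 5 vertices {1, 2, 3, 4, 5} are pairwise adjacent, and any tree decomposition puts a clique entirely inside one bag — forcing width ≥ 4. Combining the bounds, tw(G) = 4.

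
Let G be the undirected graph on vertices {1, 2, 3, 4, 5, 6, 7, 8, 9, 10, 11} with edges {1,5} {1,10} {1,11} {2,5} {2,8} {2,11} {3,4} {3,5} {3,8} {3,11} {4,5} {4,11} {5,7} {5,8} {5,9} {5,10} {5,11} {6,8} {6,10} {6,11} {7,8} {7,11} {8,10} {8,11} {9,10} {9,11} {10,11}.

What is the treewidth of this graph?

A width-3 tree decomposition is:
Bags: B1 = {5, 8, 10, 11}  B2 = {1, 5, 10, 11}  B3 = {3, 5, 8, 11}  B4 = {6, 8, 10, 11}  B5 = {5, 7, 8, 11}  B6 = {2, 5, 8, 11}  B7 = {3, 4, 5, 11}  B8 = {5, 9, 10, 11}
Tree: B1–B2, B1–B3, B1–B4, B1–B5, B1–B6, B3–B7, B1–B8
Every bag has size at most 4, so the width is 4 − 1 = 3 and tw(G) ≤ 3. On the other hand G contains the 4-clique {3, 5, 8, 11}. A clique must lie in a single bag of any decomposition, so no decomposition can have width below 3. Therefore the treewidth is 3.

3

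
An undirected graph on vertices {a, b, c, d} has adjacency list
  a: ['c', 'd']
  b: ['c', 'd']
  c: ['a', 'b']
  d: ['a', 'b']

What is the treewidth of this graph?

A width-2 tree decomposition is:
Bags: B1 = {a, b, c}  B2 = {a, b, d}
Tree: B1–B2
Every bag has size at most 3, so the width is 3 − 1 = 2 and tw(G) ≤ 2. For the lower bound, G contains the cycle a–c–b–d–a, so G is not a forest; only forests have treewidth ≤ 1, hence tw(G) ≥ 2. Hence tw(G) = 2 exactly.

2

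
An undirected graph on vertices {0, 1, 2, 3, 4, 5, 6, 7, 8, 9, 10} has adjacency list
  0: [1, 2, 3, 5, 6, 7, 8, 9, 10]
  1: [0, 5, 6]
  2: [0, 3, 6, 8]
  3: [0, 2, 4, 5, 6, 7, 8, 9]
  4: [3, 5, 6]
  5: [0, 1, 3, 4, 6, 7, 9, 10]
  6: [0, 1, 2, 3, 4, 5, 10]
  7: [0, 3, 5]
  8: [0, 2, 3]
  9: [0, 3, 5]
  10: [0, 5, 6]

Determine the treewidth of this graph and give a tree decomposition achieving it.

Treewidth 3.
One optimal decomposition is:
Bags: B1 = {0, 3, 5, 6}  B2 = {0, 2, 3, 6}  B3 = {0, 3, 5, 9}  B4 = {0, 2, 3, 8}  B5 = {0, 5, 6, 10}  B6 = {0, 3, 5, 7}  B7 = {3, 4, 5, 6}  B8 = {0, 1, 5, 6}
Tree: B1–B2, B1–B3, B2–B4, B1–B5, B1–B6, B1–B7, B5–B8

Every bag has size at most 4, so the width is 4 − 1 = 3 and tw(G) ≤ 3. On the other hand G contains the 4-clique {0, 1, 5, 6}. A clique must lie in a single bag of any decomposition, so no decomposition can have width below 3. The upper and lower bounds meet at 3, so that is the treewidth.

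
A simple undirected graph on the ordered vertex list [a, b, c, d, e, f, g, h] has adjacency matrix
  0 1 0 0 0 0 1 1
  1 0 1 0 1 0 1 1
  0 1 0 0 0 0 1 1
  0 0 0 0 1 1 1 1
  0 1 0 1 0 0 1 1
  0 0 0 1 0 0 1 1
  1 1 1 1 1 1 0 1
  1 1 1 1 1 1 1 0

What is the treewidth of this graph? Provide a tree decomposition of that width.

The largest bag has 4 vertices, giving width 3; this decomposition certifies tw(G) ≤ 3. For the lower bound, the 4 vertices {d, e, g, h} are pairwise adjacent, and any tree decomposition puts a clique entirely inside one bag — forcing width ≥ 3. Hence tw(G) = 3 exactly.

Treewidth 3.
Bags: B1 = {d, e, g, h}  B2 = {d, f, g, h}  B3 = {b, e, g, h}  B4 = {b, c, g, h}  B5 = {a, b, g, h}
Tree: B1–B2, B1–B3, B3–B4, B3–B5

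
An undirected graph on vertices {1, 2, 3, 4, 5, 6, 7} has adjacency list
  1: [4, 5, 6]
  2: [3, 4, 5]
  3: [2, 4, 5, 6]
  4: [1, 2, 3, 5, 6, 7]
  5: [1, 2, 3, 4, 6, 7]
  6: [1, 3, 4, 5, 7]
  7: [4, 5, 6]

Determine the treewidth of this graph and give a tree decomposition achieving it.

Treewidth 3.
Bags: B1 = {3, 4, 5, 6}  B2 = {4, 5, 6, 7}  B3 = {2, 3, 4, 5}  B4 = {1, 4, 5, 6}
Tree: B1–B2, B1–B3, B2–B4

Each bag holds 4 vertices, so the decomposition has width 3, which upper-bounds the treewidth. On the other hand G contains the 4-clique {2, 3, 4, 5}. A clique must lie in a single bag of any decomposition, so no decomposition can have width below 3. Therefore the treewidth is 3.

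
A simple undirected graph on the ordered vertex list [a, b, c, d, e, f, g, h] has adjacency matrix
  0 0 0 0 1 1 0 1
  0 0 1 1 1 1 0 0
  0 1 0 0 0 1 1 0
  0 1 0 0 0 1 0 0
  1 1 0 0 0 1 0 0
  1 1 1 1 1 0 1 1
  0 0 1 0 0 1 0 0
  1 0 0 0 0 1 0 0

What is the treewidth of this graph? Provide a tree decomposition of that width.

Treewidth 2.
Bags: B1 = {b, e, f}  B2 = {b, c, f}  B3 = {a, e, f}  B4 = {c, f, g}  B5 = {b, d, f}  B6 = {a, f, h}
Tree: B1–B2, B1–B3, B2–B4, B2–B5, B3–B6

Each bag holds 3 vertices, so the decomposition has width 2, which upper-bounds the treewidth. For the lower bound, the 3 vertices {c, f, g} are pairwise adjacent, and any tree decomposition puts a clique entirely inside one bag — forcing width ≥ 2. Therefore the treewidth is 2.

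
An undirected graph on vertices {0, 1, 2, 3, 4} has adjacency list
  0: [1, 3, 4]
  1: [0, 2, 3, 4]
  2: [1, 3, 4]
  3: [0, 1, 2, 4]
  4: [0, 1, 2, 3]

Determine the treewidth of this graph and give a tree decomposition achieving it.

Each bag holds 4 vertices, so the decomposition has width 3, which upper-bounds the treewidth. For the lower bound, the 4 vertices {0, 1, 3, 4} are pairwise adjacent, and any tree decomposition puts a clique entirely inside one bag — forcing width ≥ 3. Combining the bounds, tw(G) = 3.

Treewidth 3.
One optimal decomposition is:
Bags: B1 = {1, 2, 3, 4}  B2 = {0, 1, 3, 4}
Tree: B1–B2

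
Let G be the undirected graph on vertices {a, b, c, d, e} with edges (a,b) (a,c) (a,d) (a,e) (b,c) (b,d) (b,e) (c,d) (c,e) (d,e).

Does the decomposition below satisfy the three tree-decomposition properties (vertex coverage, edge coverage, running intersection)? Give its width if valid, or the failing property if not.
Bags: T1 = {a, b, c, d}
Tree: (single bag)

A tree decomposition must satisfy three properties: every vertex lies in some bag; for every edge, both endpoints lie together in some bag; and for every vertex, the bags containing it form a connected subtree. Here vertex e appears in no bag, so the decomposition is invalid.

No — vertex e appears in no bag.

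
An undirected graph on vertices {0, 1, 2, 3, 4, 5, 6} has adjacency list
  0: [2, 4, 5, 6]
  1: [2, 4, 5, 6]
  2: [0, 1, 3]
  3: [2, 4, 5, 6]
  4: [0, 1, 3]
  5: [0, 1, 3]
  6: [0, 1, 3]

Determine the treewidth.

3

A width-3 tree decomposition is:
Bags: B1 = {0, 1, 3, 4}  B2 = {0, 1, 3, 5}  B3 = {0, 1, 2, 3}  B4 = {0, 1, 3, 6}
Tree: B1–B2, B2–B3, B3–B4
Each bag holds 4 vertices, so the decomposition has width 3, which upper-bounds the treewidth. For the lower bound: the 4 vertex sets {3,4}, {1,5}, {0}, {2} are disjoint, each induces a connected subgraph, and every pair is joined by at least one edge of G. Contracting each set to a single vertex therefore yields K_{4} as a minor, and since treewidth is minor-monotone, tw(G) ≥ tw(K_{4}) = 3. Hence tw(G) = 3 exactly.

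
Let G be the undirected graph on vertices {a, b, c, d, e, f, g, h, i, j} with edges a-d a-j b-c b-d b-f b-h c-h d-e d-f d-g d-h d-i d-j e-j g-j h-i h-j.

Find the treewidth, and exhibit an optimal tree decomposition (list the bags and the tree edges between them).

Treewidth 2.
One optimal decomposition is:
Bags: B1 = {b, d, f}  B2 = {b, d, h}  B3 = {b, c, h}  B4 = {d, h, j}  B5 = {d, g, j}  B6 = {d, e, j}  B7 = {d, h, i}  B8 = {a, d, j}
Tree: B1–B2, B2–B3, B2–B4, B4–B5, B5–B6, B4–B7, B6–B8

The largest bag has 3 vertices, giving width 2; this decomposition certifies tw(G) ≤ 2. On the other hand G contains the 3-clique {d, g, j}. A clique must lie in a single bag of any decomposition, so no decomposition can have width below 2. Combining the bounds, tw(G) = 2.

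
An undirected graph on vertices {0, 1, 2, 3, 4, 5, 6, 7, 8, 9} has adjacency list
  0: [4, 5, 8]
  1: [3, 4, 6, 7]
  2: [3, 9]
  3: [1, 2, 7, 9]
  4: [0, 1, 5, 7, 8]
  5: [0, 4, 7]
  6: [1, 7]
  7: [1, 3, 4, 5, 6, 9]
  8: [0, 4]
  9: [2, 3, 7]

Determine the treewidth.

2

A width-2 tree decomposition is:
Bags: B1 = {1, 6, 7}  B2 = {1, 3, 7}  B3 = {3, 7, 9}  B4 = {1, 4, 7}  B5 = {4, 5, 7}  B6 = {2, 3, 9}  B7 = {0, 4, 5}  B8 = {0, 4, 8}
Tree: B1–B2, B2–B3, B1–B4, B4–B5, B3–B6, B5–B7, B7–B8
Each bag holds 3 vertices, so the decomposition has width 2, which upper-bounds the treewidth. For the lower bound, the 3 vertices {0, 4, 8} are pairwise adjacent, and any tree decomposition puts a clique entirely inside one bag — forcing width ≥ 2. Combining the bounds, tw(G) = 2.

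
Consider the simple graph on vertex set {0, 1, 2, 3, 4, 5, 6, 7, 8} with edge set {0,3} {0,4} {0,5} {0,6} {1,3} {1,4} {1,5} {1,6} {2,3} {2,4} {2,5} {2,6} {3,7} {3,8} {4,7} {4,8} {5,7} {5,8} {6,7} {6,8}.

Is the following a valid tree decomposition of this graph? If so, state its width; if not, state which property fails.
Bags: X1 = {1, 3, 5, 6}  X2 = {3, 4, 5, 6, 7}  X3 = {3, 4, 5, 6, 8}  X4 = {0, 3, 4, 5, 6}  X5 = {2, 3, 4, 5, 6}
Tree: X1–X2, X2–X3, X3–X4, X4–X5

No — edge (4,1) lies in no bag.

A tree decomposition must satisfy three properties: every vertex lies in some bag; for every edge, both endpoints lie together in some bag; and for every vertex, the bags containing it form a connected subtree. Here edge (4,1) lies in no bag, so the decomposition is invalid.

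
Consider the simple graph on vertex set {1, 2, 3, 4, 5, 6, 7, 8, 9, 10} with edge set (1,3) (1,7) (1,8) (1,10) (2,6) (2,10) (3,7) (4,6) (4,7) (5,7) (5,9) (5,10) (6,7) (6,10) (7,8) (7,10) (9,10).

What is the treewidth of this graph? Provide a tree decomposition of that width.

The largest bag has 3 vertices, giving width 2; this decomposition certifies tw(G) ≤ 2. For the lower bound, the 3 vertices {5, 9, 10} are pairwise adjacent, and any tree decomposition puts a clique entirely inside one bag — forcing width ≥ 2. Combining the bounds, tw(G) = 2.

Treewidth 2.
One optimal decomposition is:
Bags: B1 = {1, 7, 10}  B2 = {6, 7, 10}  B3 = {4, 6, 7}  B4 = {5, 7, 10}  B5 = {1, 3, 7}  B6 = {5, 9, 10}  B7 = {2, 6, 10}  B8 = {1, 7, 8}
Tree: B1–B2, B2–B3, B1–B4, B1–B5, B4–B6, B2–B7, B5–B8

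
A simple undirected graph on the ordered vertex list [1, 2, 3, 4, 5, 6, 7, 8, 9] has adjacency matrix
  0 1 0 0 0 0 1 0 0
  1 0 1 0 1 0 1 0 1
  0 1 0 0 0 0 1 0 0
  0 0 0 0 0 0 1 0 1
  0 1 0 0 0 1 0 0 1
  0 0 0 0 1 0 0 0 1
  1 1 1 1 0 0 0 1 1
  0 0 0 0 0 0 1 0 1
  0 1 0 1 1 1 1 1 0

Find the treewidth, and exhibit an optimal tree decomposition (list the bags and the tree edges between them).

Treewidth 2.
One such decomposition:
Bags: B1 = {1, 2, 7}  B2 = {2, 7, 9}  B3 = {2, 3, 7}  B4 = {4, 7, 9}  B5 = {2, 5, 9}  B6 = {7, 8, 9}  B7 = {5, 6, 9}
Tree: B1–B2, B1–B3, B2–B4, B2–B5, B4–B6, B5–B7

Every bag has size at most 3, so the width is 3 − 1 = 2 and tw(G) ≤ 2. On the other hand G contains the 3-clique {2, 5, 9}. A clique must lie in a single bag of any decomposition, so no decomposition can have width below 2. The upper and lower bounds meet at 2, so that is the treewidth.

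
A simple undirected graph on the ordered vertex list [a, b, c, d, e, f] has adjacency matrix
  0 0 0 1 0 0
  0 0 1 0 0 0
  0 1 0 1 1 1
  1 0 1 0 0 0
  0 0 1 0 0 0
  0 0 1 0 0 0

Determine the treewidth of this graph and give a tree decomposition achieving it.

Treewidth 1.
One optimal decomposition is:
Bags: B1 = {c, f}  B2 = {c, e}  B3 = {b, c}  B4 = {c, d}  B5 = {a, d}
Tree: B1–B2, B2–B3, B1–B4, B4–B5

Each bag holds 2 vertices, so the decomposition has width 1, which upper-bounds the treewidth. G has an edge, so its treewidth is at least 1. The upper and lower bounds meet at 1, so that is the treewidth.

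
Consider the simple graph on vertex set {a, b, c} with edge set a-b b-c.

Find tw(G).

A width-1 tree decomposition is:
Bags: B1 = {b, c}  B2 = {a, b}
Tree: B1–B2
Every bag has size at most 2, so the width is 2 − 1 = 1 and tw(G) ≤ 1. Since G has at least one edge (e.g. b–c), it is not an edgeless graph, so tw(G) ≥ 1. Therefore the treewidth is 1.

1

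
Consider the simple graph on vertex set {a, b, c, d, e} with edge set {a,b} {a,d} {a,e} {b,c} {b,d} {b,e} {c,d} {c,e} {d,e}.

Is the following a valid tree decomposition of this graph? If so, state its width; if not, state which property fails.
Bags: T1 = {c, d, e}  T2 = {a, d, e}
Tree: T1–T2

A tree decomposition must satisfy three properties: every vertex lies in some bag; for every edge, both endpoints lie together in some bag; and for every vertex, the bags containing it form a connected subtree. Here vertex b appears in no bag, so the decomposition is invalid.

No — vertex b appears in no bag.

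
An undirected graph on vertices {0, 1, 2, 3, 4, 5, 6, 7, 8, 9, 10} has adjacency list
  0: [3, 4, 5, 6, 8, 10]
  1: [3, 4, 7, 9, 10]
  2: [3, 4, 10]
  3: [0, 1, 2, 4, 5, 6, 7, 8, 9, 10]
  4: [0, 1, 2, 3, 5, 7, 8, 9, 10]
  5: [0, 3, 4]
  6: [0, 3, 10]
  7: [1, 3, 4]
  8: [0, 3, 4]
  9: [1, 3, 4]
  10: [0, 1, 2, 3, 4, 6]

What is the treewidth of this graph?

A width-3 tree decomposition is:
Bags: B1 = {1, 3, 4, 10}  B2 = {0, 3, 4, 10}  B3 = {0, 3, 4, 8}  B4 = {0, 3, 4, 5}  B5 = {2, 3, 4, 10}  B6 = {1, 3, 4, 7}  B7 = {1, 3, 4, 9}  B8 = {0, 3, 6, 10}
Tree: B1–B2, B2–B3, B2–B4, B1–B5, B1–B6, B1–B7, B2–B8
Each bag holds 4 vertices, so the decomposition has width 3, which upper-bounds the treewidth. For the lower bound, the 4 vertices {0, 3, 4, 8} are pairwise adjacent, and any tree decomposition puts a clique entirely inside one bag — forcing width ≥ 3. Combining the bounds, tw(G) = 3.

3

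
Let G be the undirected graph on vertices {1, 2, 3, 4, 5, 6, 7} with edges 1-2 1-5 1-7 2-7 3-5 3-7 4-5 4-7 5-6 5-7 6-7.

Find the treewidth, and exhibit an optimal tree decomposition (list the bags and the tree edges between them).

Treewidth 2.
Bags: B1 = {1, 2, 7}  B2 = {1, 5, 7}  B3 = {4, 5, 7}  B4 = {5, 6, 7}  B5 = {3, 5, 7}
Tree: B1–B2, B2–B3, B3–B4, B2–B5

Every bag has size at most 3, so the width is 3 − 1 = 2 and tw(G) ≤ 2. On the other hand G contains the 3-clique {1, 2, 7}. A clique must lie in a single bag of any decomposition, so no decomposition can have width below 2. The upper and lower bounds meet at 2, so that is the treewidth.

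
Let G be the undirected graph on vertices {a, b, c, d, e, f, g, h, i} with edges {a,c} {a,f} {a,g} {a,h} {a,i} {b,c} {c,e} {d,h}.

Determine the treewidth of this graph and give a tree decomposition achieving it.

The largest bag has 2 vertices, giving width 1; this decomposition certifies tw(G) ≤ 1. Any graph with an edge has treewidth ≥ 1, and G has the edge a–h. Combining the bounds, tw(G) = 1.

Treewidth 1.
Bags: B1 = {a, h}  B2 = {a, c}  B3 = {b, c}  B4 = {a, g}  B5 = {d, h}  B6 = {a, i}  B7 = {c, e}  B8 = {a, f}
Tree: B1–B2, B2–B3, B1–B4, B1–B5, B4–B6, B2–B7, B2–B8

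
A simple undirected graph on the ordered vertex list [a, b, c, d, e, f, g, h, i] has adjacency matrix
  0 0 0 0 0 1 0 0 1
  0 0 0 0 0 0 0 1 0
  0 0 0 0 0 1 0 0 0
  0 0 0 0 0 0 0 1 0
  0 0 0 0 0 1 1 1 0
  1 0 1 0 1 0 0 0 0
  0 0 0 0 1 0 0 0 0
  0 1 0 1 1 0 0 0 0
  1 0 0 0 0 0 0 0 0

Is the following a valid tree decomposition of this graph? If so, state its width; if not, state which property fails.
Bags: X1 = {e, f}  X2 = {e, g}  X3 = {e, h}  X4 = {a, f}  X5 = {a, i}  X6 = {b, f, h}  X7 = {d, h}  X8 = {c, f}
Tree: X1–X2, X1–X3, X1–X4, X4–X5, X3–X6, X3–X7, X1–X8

No — bags containing vertex f are not connected in the tree.

A tree decomposition must satisfy three properties: every vertex lies in some bag; for every edge, both endpoints lie together in some bag; and for every vertex, the bags containing it form a connected subtree. Here bags containing vertex f are not connected in the tree, so the decomposition is invalid.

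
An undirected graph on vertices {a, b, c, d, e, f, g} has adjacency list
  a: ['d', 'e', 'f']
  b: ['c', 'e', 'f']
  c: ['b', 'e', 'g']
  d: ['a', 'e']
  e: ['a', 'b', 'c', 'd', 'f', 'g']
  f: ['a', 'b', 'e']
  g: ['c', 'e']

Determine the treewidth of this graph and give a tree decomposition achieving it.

The largest bag has 3 vertices, giving width 2; this decomposition certifies tw(G) ≤ 2. On the other hand G contains the 3-clique {a, d, e}. A clique must lie in a single bag of any decomposition, so no decomposition can have width below 2. Combining the bounds, tw(G) = 2.

Treewidth 2.
Bags: B1 = {b, e, f}  B2 = {b, c, e}  B3 = {a, e, f}  B4 = {a, d, e}  B5 = {c, e, g}
Tree: B1–B2, B1–B3, B3–B4, B2–B5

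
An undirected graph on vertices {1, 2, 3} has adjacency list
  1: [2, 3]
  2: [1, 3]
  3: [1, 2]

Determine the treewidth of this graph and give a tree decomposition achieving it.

Treewidth 2.
One such decomposition:
Bags: B1 = {1, 2, 3}
Tree: (single bag)

A single bag containing all 3 vertices is trivially a valid decomposition of width 2. For the lower bound, the 3 vertices {1, 2, 3} are pairwise adjacent, and any tree decomposition puts a clique entirely inside one bag — forcing width ≥ 2. Therefore the treewidth is 2.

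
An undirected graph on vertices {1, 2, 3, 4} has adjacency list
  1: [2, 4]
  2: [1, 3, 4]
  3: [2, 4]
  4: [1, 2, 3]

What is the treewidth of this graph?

A width-2 tree decomposition is:
Bags: B1 = {2, 3, 4}  B2 = {1, 2, 4}
Tree: B1–B2
The largest bag has 3 vertices, giving width 2; this decomposition certifies tw(G) ≤ 2. On the other hand G contains the 3-clique {1, 2, 4}. A clique must lie in a single bag of any decomposition, so no decomposition can have width below 2. The upper and lower bounds meet at 2, so that is the treewidth.

2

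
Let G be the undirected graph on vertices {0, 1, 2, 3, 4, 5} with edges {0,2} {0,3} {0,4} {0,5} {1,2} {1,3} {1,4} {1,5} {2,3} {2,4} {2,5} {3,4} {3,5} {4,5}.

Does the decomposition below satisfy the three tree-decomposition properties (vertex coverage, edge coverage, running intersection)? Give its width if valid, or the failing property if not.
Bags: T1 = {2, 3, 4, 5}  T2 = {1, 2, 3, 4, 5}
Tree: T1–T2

A tree decomposition must satisfy three properties: every vertex lies in some bag; for every edge, both endpoints lie together in some bag; and for every vertex, the bags containing it form a connected subtree. Here vertex 0 appears in no bag, so the decomposition is invalid.

No — vertex 0 appears in no bag.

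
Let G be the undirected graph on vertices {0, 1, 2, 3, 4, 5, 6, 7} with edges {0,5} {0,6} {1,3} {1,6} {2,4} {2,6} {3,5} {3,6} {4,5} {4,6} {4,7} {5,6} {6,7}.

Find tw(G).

A width-2 tree decomposition is:
Bags: B1 = {4, 6, 7}  B2 = {2, 4, 6}  B3 = {4, 5, 6}  B4 = {0, 5, 6}  B5 = {3, 5, 6}  B6 = {1, 3, 6}
Tree: B1–B2, B1–B3, B3–B4, B3–B5, B5–B6
Each bag holds 3 vertices, so the decomposition has width 2, which upper-bounds the treewidth. On the other hand G contains the 3-clique {0, 5, 6}. A clique must lie in a single bag of any decomposition, so no decomposition can have width below 2. Hence tw(G) = 2 exactly.

2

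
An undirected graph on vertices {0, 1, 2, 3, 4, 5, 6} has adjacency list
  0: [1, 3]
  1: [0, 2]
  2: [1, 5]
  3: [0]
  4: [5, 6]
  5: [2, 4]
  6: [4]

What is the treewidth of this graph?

1

A width-1 tree decomposition is:
Bags: B1 = {4, 6}  B2 = {4, 5}  B3 = {2, 5}  B4 = {1, 2}  B5 = {0, 1}  B6 = {0, 3}
Tree: B1–B2, B2–B3, B3–B4, B4–B5, B5–B6
The largest bag has 2 vertices, giving width 1; this decomposition certifies tw(G) ≤ 1. Any graph with an edge has treewidth ≥ 1, and G has the edge 6–4. The upper and lower bounds meet at 1, so that is the treewidth.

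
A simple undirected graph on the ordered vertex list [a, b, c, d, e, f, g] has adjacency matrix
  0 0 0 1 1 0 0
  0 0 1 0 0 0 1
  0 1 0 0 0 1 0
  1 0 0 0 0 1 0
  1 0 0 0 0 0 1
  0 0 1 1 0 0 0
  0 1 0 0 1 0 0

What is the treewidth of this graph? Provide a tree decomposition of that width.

Treewidth 2.
One such decomposition:
Bags: B1 = {a, d, e}  B2 = {d, e, f}  B3 = {c, e, f}  B4 = {b, c, e}  B5 = {b, e, g}
Tree: B1–B2, B2–B3, B3–B4, B4–B5

The largest bag has 3 vertices, giving width 2; this decomposition certifies tw(G) ≤ 2. Since e–a–d–f–c–b–g–e is a cycle in G, G is not acyclic. Forests are exactly the graphs of treewidth ≤ 1, so tw(G) ≥ 2. Combining the bounds, tw(G) = 2.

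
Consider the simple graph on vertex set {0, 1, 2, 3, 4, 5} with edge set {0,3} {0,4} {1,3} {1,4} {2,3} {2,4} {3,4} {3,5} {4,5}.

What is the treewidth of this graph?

2

A width-2 tree decomposition is:
Bags: B1 = {2, 3, 4}  B2 = {0, 3, 4}  B3 = {3, 4, 5}  B4 = {1, 3, 4}
Tree: B1–B2, B1–B3, B1–B4
The largest bag has 3 vertices, giving width 2; this decomposition certifies tw(G) ≤ 2. Conversely, {0, 3, 4} is a clique of size 3, and the vertices of any clique must share a bag in every tree decomposition; so some bag has ≥ 3 vertices and tw(G) ≥ 2. Hence tw(G) = 2 exactly.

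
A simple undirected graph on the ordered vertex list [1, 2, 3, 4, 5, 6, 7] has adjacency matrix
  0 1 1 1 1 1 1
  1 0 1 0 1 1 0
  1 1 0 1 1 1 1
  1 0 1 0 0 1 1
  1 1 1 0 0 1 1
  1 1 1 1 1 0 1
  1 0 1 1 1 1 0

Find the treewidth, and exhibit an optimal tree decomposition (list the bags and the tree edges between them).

Treewidth 4.
One optimal decomposition is:
Bags: B1 = {1, 3, 4, 6, 7}  B2 = {1, 3, 5, 6, 7}  B3 = {1, 2, 3, 5, 6}
Tree: B1–B2, B2–B3

The largest bag has 5 vertices, giving width 4; this decomposition certifies tw(G) ≤ 4. For the lower bound, the 5 vertices {1, 3, 4, 6, 7} are pairwise adjacent, and any tree decomposition puts a clique entirely inside one bag — forcing width ≥ 4. Therefore the treewidth is 4.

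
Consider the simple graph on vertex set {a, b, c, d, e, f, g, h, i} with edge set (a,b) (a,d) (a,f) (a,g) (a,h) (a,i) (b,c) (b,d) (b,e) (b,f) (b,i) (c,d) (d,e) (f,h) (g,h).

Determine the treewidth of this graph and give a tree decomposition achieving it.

Treewidth 2.
One such decomposition:
Bags: B1 = {a, b, d}  B2 = {a, b, f}  B3 = {a, b, i}  B4 = {a, f, h}  B5 = {a, g, h}  B6 = {b, c, d}  B7 = {b, d, e}
Tree: B1–B2, B2–B3, B2–B4, B4–B5, B1–B6, B6–B7

The largest bag has 3 vertices, giving width 2; this decomposition certifies tw(G) ≤ 2. Conversely, {a, g, h} is a clique of size 3, and the vertices of any clique must share a bag in every tree decomposition; so some bag has ≥ 3 vertices and tw(G) ≥ 2. Therefore the treewidth is 2.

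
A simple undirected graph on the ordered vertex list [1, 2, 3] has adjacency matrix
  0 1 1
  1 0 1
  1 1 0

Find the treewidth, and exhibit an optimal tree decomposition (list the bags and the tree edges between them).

With just one bag of size 3, the width is 3 − 1 = 2, so tw(G) ≤ 2. On the other hand G contains the 3-clique {1, 2, 3}. A clique must lie in a single bag of any decomposition, so no decomposition can have width below 2. The upper and lower bounds meet at 2, so that is the treewidth.

Treewidth 2.
Bags: B1 = {1, 2, 3}
Tree: (single bag)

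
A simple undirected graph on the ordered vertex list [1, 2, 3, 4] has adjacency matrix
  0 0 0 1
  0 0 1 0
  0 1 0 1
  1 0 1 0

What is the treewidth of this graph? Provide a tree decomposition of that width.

Each bag holds 2 vertices, so the decomposition has width 1, which upper-bounds the treewidth. Any graph with an edge has treewidth ≥ 1, and G has the edge 2–3. Hence tw(G) = 1 exactly.

Treewidth 1.
One such decomposition:
Bags: B1 = {2, 3}  B2 = {3, 4}  B3 = {1, 4}
Tree: B1–B2, B2–B3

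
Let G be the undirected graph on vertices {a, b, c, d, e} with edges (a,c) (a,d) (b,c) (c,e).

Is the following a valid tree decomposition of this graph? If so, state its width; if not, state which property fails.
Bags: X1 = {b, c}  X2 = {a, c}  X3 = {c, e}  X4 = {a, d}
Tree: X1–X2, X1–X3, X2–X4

Yes; width 1.

Every vertex of G appears in some bag (union = {a, b, c, d, e}); every edge is covered by a bag; and for each vertex v the set of bags containing v is connected in the bag tree. The decomposition is therefore valid. The largest bag has 2 vertices, so the width is 1.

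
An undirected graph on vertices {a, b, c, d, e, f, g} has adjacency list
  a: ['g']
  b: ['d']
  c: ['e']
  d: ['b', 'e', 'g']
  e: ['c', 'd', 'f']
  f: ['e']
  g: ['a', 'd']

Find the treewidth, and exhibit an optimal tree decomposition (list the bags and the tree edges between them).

Treewidth 1.
One such decomposition:
Bags: B1 = {d, e}  B2 = {e, f}  B3 = {c, e}  B4 = {b, d}  B5 = {d, g}  B6 = {a, g}
Tree: B1–B2, B1–B3, B1–B4, B1–B5, B5–B6

Each bag holds 2 vertices, so the decomposition has width 1, which upper-bounds the treewidth. Since G has at least one edge (e.g. e–d), it is not an edgeless graph, so tw(G) ≥ 1. Hence tw(G) = 1 exactly.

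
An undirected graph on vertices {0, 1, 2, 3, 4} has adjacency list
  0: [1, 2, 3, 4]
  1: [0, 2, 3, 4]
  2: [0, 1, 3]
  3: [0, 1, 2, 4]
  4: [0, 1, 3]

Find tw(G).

3

A width-3 tree decomposition is:
Bags: B1 = {0, 1, 3, 4}  B2 = {0, 1, 2, 3}
Tree: B1–B2
Each bag holds 4 vertices, so the decomposition has width 3, which upper-bounds the treewidth. Conversely, {0, 1, 2, 3} is a clique of size 4, and the vertices of any clique must share a bag in every tree decomposition; so some bag has ≥ 4 vertices and tw(G) ≥ 3. Combining the bounds, tw(G) = 3.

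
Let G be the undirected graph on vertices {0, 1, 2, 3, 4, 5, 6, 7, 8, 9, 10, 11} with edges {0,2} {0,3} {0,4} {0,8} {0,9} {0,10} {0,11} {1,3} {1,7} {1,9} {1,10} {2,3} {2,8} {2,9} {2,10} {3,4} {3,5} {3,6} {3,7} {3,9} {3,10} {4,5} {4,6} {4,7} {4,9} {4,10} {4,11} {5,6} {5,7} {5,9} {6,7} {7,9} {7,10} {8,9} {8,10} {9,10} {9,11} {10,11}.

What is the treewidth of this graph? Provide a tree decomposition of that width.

Treewidth 4.
One optimal decomposition is:
Bags: B1 = {3, 4, 7, 9, 10}  B2 = {0, 3, 4, 9, 10}  B3 = {1, 3, 7, 9, 10}  B4 = {3, 4, 5, 7, 9}  B5 = {0, 2, 3, 9, 10}  B6 = {3, 4, 5, 6, 7}  B7 = {0, 4, 9, 10, 11}  B8 = {0, 2, 8, 9, 10}
Tree: B1–B2, B1–B3, B1–B4, B2–B5, B4–B6, B2–B7, B5–B8

The largest bag has 5 vertices, giving width 4; this decomposition certifies tw(G) ≤ 4. Conversely, {0, 2, 8, 9, 10} is a clique of size 5, and the vertices of any clique must share a bag in every tree decomposition; so some bag has ≥ 5 vertices and tw(G) ≥ 4. The upper and lower bounds meet at 4, so that is the treewidth.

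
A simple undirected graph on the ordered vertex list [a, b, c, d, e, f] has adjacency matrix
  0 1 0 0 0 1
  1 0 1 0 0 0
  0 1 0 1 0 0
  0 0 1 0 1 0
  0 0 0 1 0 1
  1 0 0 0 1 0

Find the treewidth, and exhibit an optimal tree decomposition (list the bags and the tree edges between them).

Treewidth 2.
Bags: B1 = {d, e, f}  B2 = {c, d, f}  B3 = {b, c, f}  B4 = {a, b, f}
Tree: B1–B2, B2–B3, B3–B4

Each bag holds 3 vertices, so the decomposition has width 2, which upper-bounds the treewidth. The edges f–e–d–c–b–a–f form a cycle, so G is not a tree and its treewidth is at least 2. Therefore the treewidth is 2.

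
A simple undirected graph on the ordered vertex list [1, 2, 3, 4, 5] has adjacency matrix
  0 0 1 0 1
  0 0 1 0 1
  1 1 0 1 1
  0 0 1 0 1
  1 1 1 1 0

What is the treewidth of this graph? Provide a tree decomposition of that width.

The largest bag has 3 vertices, giving width 2; this decomposition certifies tw(G) ≤ 2. On the other hand G contains the 3-clique {1, 3, 5}. A clique must lie in a single bag of any decomposition, so no decomposition can have width below 2. Hence tw(G) = 2 exactly.

Treewidth 2.
Bags: B1 = {2, 3, 5}  B2 = {1, 3, 5}  B3 = {3, 4, 5}
Tree: B1–B2, B1–B3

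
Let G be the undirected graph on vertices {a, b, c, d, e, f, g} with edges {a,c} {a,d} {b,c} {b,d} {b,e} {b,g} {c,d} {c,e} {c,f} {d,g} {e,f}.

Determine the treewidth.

2

A width-2 tree decomposition is:
Bags: B1 = {b, d, g}  B2 = {b, c, d}  B3 = {b, c, e}  B4 = {c, e, f}  B5 = {a, c, d}
Tree: B1–B2, B2–B3, B3–B4, B2–B5
The largest bag has 3 vertices, giving width 2; this decomposition certifies tw(G) ≤ 2. Conversely, {b, d, g} is a clique of size 3, and the vertices of any clique must share a bag in every tree decomposition; so some bag has ≥ 3 vertices and tw(G) ≥ 2. Therefore the treewidth is 2.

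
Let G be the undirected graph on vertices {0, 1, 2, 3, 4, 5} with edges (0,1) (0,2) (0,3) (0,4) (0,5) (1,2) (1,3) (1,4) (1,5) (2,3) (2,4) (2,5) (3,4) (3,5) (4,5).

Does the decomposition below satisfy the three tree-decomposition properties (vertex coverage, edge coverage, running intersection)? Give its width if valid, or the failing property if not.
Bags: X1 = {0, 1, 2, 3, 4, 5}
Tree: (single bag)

Yes; width 5.

Every vertex of G appears in some bag (union = {0, 1, 2, 3, 4, 5}); every edge is covered by a bag; and for each vertex v the set of bags containing v is connected in the bag tree. The decomposition is therefore valid. The largest bag has 6 vertices, so the width is 5.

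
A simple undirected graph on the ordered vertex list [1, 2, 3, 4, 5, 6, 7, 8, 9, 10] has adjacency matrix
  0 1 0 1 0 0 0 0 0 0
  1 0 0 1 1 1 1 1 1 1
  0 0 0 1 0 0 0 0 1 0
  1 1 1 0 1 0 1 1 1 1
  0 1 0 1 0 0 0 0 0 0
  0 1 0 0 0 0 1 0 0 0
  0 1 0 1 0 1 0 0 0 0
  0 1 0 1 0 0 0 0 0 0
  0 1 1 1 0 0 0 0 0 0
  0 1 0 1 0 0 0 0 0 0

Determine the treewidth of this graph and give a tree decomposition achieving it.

Every bag has size at most 3, so the width is 3 − 1 = 2 and tw(G) ≤ 2. On the other hand G contains the 3-clique {1, 2, 4}. A clique must lie in a single bag of any decomposition, so no decomposition can have width below 2. Therefore the treewidth is 2.

Treewidth 2.
Bags: B1 = {2, 4, 5}  B2 = {2, 4, 10}  B3 = {2, 4, 9}  B4 = {1, 2, 4}  B5 = {2, 4, 8}  B6 = {2, 4, 7}  B7 = {3, 4, 9}  B8 = {2, 6, 7}
Tree: B1–B2, B1–B3, B1–B4, B1–B5, B5–B6, B3–B7, B6–B8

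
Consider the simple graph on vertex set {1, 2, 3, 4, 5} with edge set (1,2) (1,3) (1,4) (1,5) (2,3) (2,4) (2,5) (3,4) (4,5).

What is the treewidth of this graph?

A width-3 tree decomposition is:
Bags: B1 = {1, 2, 4, 5}  B2 = {1, 2, 3, 4}
Tree: B1–B2
Every bag has size at most 4, so the width is 4 − 1 = 3 and tw(G) ≤ 3. Conversely, {1, 2, 3, 4} is a clique of size 4, and the vertices of any clique must share a bag in every tree decomposition; so some bag has ≥ 4 vertices and tw(G) ≥ 3. The upper and lower bounds meet at 3, so that is the treewidth.

3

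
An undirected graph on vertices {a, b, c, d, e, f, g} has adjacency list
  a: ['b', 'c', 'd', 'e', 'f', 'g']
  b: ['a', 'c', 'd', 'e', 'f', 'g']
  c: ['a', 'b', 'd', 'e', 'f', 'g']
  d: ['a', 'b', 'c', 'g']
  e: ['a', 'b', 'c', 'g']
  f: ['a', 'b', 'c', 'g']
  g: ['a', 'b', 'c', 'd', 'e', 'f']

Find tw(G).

A width-4 tree decomposition is:
Bags: B1 = {a, b, c, d, g}  B2 = {a, b, c, e, g}  B3 = {a, b, c, f, g}
Tree: B1–B2, B1–B3
Every bag has size at most 5, so the width is 5 − 1 = 4 and tw(G) ≤ 4. Conversely, {a, b, c, d, g} is a clique of size 5, and the vertices of any clique must share a bag in every tree decomposition; so some bag has ≥ 5 vertices and tw(G) ≥ 4. Combining the bounds, tw(G) = 4.

4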